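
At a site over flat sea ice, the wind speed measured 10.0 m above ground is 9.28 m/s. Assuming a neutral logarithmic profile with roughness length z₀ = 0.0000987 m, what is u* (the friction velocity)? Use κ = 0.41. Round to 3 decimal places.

u* ≈ 0.330 m/s

Log law: V(z) = (u*/κ) · ln(z/z₀) ⇒ u* = κ · V / ln(z/z₀)
u* = 0.41 × 9.28 / ln(10.0/0.0000987) = 0.41 × 9.28 / 11.5260
   = 3.8048 / 11.5260 = 0.3301 m/s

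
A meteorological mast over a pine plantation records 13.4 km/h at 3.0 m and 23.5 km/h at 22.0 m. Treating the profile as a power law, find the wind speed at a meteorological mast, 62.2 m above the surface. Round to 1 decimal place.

31.5 km/h

First find α: α = ln(V₂/V₁)/ln(z₂/z₁) = ln(23.5/13.4)/ln(22.0/3.0) = 0.56175/1.99243 = 0.2819
Extrapolate from 22.0 m to 62.2 m: V₃ = 23.5 × (62.2/22.0)^0.2819 = 23.5 × 1.3405 = 31.5012 km/h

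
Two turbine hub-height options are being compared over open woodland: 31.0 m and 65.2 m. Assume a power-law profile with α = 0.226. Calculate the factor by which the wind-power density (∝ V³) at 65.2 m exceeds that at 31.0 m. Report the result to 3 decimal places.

Speed ratio: V_B/V_A = (z_B/z_A)^α = (65.2/31.0)^0.226 = (2.1032)^0.226 = 1.18297
Power-density ratio: P_B/P_A = (V_B/V_A)³ = (1.18297)³ = 1.65545

1.655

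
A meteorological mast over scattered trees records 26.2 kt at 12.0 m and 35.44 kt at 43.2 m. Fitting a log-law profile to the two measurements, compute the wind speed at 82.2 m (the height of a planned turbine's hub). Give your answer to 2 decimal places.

40.08 kt

Log law: V ∝ ln(z/z₀). From the pair, with r = V₁/V₂ = 0.73928,
ln z₀ = (ln z₁ − r·ln z₂)/(1 − r) = (2.4849 − 0.73928×3.7658)/0.26072 = -1.1472 → z₀ = 0.3175 m
V₃ = V₁ · ln(z₃/z₀)/ln(z₁/z₀) = 26.2 × 5.5563/3.6321 = 40.0805 kt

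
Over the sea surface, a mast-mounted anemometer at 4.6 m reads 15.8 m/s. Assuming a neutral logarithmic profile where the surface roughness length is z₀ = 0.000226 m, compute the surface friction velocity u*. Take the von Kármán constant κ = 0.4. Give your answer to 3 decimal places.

Log law: V(z) = (u*/κ) · ln(z/z₀) ⇒ u* = κ · V / ln(z/z₀)
u* = 0.4 × 15.8 / ln(4.6/0.000226) = 0.4 × 15.8 / 9.9210
   = 6.3200 / 9.9210 = 0.6370 m/s

u* ≈ 0.637 m/s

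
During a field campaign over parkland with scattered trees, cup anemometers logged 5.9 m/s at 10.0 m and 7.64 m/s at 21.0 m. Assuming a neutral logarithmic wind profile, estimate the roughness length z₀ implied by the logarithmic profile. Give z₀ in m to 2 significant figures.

z₀ ≈ 0.81 m

Log law: V(z) ∝ ln(z/z₀). With r = V₁/V₂ = 5.9/7.64 = 0.77225,
r · ln(z₂/z₀) = ln(z₁/z₀) ⇒ ln z₀ = (ln z₁ − r·ln z₂)/(1 − r)
ln z₀ = (2.30259 − 0.77225×3.04452) / 0.22775 = -0.2132
z₀ = exp(-0.2132) = 0.8080 m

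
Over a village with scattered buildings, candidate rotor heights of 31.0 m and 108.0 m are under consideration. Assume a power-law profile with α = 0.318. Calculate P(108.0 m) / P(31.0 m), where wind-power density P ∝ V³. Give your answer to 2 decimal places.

Speed ratio: V_B/V_A = (z_B/z_A)^α = (108.0/31.0)^0.318 = (3.4839)^0.318 = 1.48722
Power-density ratio: P_B/P_A = (V_B/V_A)³ = (1.48722)³ = 3.28948

3.29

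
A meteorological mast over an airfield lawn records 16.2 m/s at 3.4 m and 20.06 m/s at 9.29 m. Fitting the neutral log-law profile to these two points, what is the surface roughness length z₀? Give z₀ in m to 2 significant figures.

Log law: V(z) ∝ ln(z/z₀). With r = V₁/V₂ = 16.2/20.06 = 0.80758,
r · ln(z₂/z₀) = ln(z₁/z₀) ⇒ ln z₀ = (ln z₁ − r·ln z₂)/(1 − r)
ln z₀ = (1.22378 − 0.80758×2.22894) / 0.19242 = -2.9948
z₀ = exp(-2.9948) = 0.05005 m

z₀ ≈ 0.050 m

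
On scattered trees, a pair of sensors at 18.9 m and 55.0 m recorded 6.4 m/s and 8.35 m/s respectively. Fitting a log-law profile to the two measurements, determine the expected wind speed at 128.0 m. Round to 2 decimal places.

Log law: V ∝ ln(z/z₀). From the pair, with r = V₁/V₂ = 0.76647,
ln z₀ = (ln z₁ − r·ln z₂)/(1 − r) = (2.9392 − 0.76647×4.0073)/0.23353 = -0.5666 → z₀ = 0.5674 m
V₃ = V₁ · ln(z₃/z₀)/ln(z₁/z₀) = 6.4 × 5.4187/3.5058 = 9.8920 m/s

9.89 m/s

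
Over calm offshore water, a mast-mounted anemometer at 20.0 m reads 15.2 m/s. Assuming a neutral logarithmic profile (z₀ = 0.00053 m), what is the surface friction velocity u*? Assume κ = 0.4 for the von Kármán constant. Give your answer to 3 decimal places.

u* ≈ 0.577 m/s

Log law: V(z) = (u*/κ) · ln(z/z₀) ⇒ u* = κ · V / ln(z/z₀)
u* = 0.4 × 15.2 / ln(20.0/0.00053) = 0.4 × 15.2 / 10.5384
   = 6.0800 / 10.5384 = 0.5769 m/s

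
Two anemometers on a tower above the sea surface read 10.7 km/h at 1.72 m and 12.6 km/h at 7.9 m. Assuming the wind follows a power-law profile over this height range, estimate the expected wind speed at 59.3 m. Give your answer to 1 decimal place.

15.6 km/h

First find α: α = ln(V₂/V₁)/ln(z₂/z₁) = ln(12.6/10.7)/ln(7.9/1.72) = 0.16345/1.52454 = 0.1072
Extrapolate from 7.9 m to 59.3 m: V₃ = 12.6 × (59.3/7.9)^0.1072 = 12.6 × 1.2412 = 15.6397 km/h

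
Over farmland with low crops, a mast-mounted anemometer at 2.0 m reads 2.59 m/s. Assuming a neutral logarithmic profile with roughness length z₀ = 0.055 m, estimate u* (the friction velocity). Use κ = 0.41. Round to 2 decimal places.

Log law: V(z) = (u*/κ) · ln(z/z₀) ⇒ u* = κ · V / ln(z/z₀)
u* = 0.41 × 2.59 / ln(2.0/0.055) = 0.41 × 2.59 / 3.5936
   = 1.0619 / 3.5936 = 0.2955 m/s

u* ≈ 0.30 m/s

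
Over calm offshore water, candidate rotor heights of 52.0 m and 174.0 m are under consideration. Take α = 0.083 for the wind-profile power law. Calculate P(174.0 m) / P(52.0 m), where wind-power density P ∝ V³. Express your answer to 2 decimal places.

Speed ratio: V_B/V_A = (z_B/z_A)^α = (174.0/52.0)^0.083 = (3.3462)^0.083 = 1.10545
Power-density ratio: P_B/P_A = (V_B/V_A)³ = (1.10545)³ = 1.35086

1.35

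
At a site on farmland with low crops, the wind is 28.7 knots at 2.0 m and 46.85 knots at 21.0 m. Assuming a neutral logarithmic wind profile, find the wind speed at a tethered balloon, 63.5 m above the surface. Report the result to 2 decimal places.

55.39 knots

Log law: V ∝ ln(z/z₀). From the pair, with r = V₁/V₂ = 0.61259,
ln z₀ = (ln z₁ − r·ln z₂)/(1 − r) = (0.6931 − 0.61259×3.0445)/0.38741 = -3.0250 → z₀ = 0.04856 m
V₃ = V₁ · ln(z₃/z₀)/ln(z₁/z₀) = 28.7 × 7.1760/3.7182 = 55.3911 knots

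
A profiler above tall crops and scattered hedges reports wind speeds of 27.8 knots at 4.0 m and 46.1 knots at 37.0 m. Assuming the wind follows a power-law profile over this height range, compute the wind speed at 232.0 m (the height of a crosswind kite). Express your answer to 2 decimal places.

69.98 knots

First find α: α = ln(V₂/V₁)/ln(z₂/z₁) = ln(46.1/27.8)/ln(37.0/4.0) = 0.50578/2.22462 = 0.2274
Extrapolate from 37.0 m to 232.0 m: V₃ = 46.1 × (232.0/37.0)^0.2274 = 46.1 × 1.5180 = 69.9789 knots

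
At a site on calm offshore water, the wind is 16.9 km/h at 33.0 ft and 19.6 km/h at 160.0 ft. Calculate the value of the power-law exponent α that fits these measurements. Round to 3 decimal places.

Power law: V₂/V₁ = (z₂/z₁)^α ⇒ α = ln(V₂/V₁) / ln(z₂/z₁)
α = ln(19.6/16.9) / ln(160.0/33.0) = ln(1.1598) / ln(4.8485)
  = 0.14822 / 1.57867 = 0.09389

α ≈ 0.094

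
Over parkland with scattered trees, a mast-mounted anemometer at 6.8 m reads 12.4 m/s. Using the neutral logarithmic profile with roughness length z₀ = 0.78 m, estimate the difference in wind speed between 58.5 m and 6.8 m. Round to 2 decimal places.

12.32 m/s

Log law: V₂ = V₁ · ln(z₂/z₀)/ln(z₁/z₀) = 12.4 × 4.3175/2.1654 = 24.7240 m/s
ΔV = 24.7240 − 12.4 = 12.3240 m/s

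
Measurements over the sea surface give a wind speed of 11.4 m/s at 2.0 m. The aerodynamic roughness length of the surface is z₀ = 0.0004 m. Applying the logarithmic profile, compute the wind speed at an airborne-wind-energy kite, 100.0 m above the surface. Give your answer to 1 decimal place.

16.6 m/s

Log law: V(z) ∝ ln(z/z₀), so V₂/V₁ = ln(z₂/z₀) / ln(z₁/z₀).
ln(100.0/0.0004) = 12.4292, ln(2.0/0.0004) = 8.5172
V₂ = 11.4 × 12.4292/8.5172 = 11.4 × 1.4593 = 16.6361 m/s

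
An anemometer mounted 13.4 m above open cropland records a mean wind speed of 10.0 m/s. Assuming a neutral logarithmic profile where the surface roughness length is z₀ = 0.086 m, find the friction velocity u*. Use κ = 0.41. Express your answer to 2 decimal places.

Log law: V(z) = (u*/κ) · ln(z/z₀) ⇒ u* = κ · V / ln(z/z₀)
u* = 0.41 × 10.0 / ln(13.4/0.086) = 0.41 × 10.0 / 5.0487
   = 4.1000 / 5.0487 = 0.8121 m/s

u* ≈ 0.81 m/s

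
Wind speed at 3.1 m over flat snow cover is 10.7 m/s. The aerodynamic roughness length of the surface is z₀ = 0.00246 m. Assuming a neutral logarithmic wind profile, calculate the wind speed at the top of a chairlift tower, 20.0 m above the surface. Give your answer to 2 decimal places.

Log law: V(z) ∝ ln(z/z₀), so V₂/V₁ = ln(z₂/z₀) / ln(z₁/z₀).
ln(20.0/0.00246) = 9.0033, ln(3.1/0.00246) = 7.1390
V₂ = 10.7 × 9.0033/7.1390 = 10.7 × 1.2611 = 13.4943 m/s

13.49 m/s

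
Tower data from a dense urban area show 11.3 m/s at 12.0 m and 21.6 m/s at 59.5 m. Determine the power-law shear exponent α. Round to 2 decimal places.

α ≈ 0.40

Power law: V₂/V₁ = (z₂/z₁)^α ⇒ α = ln(V₂/V₁) / ln(z₂/z₁)
α = ln(21.6/11.3) / ln(59.5/12.0) = ln(1.9115) / ln(4.9583)
  = 0.64789 / 1.60107 = 0.40466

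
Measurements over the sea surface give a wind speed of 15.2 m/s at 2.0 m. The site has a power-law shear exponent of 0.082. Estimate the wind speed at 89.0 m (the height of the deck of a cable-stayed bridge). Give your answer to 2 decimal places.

Power-law profile: V₂ = V₁ · (z₂/z₁)^α
V₂ = 15.2 × (89.0/2.0)^0.082 = 15.2 × (44.5000)^0.082
    = 15.2 × 1.3651 = 20.7496 m/s

20.75 m/s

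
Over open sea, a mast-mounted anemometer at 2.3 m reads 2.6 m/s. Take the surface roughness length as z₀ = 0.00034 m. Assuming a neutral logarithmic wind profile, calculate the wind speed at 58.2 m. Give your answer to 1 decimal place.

3.6 m/s

Log law: V(z) ∝ ln(z/z₀), so V₂/V₁ = ln(z₂/z₀) / ln(z₁/z₀).
ln(58.2/0.00034) = 12.0505, ln(2.3/0.00034) = 8.8195
V₂ = 2.6 × 12.0505/8.8195 = 2.6 × 1.3663 = 3.5525 m/s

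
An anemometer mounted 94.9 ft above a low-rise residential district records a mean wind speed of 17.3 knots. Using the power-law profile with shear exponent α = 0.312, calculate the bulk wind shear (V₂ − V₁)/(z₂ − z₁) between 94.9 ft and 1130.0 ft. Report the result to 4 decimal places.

0.0195 knots/ft

Power law: V₂ = V₁ · (z₂/z₁)^α = 17.3 × (11.9073)^0.312 = 37.4714 knots
ΔV/Δz = (37.4714 − 17.3)/(1130.0 − 94.9) = 20.1714/1035.1000 = 0.01949 knots/ft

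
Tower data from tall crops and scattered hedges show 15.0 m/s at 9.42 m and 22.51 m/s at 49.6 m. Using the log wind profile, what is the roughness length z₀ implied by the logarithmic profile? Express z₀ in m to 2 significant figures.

z₀ ≈ 0.34 m

Log law: V(z) ∝ ln(z/z₀). With r = V₁/V₂ = 15.0/22.51 = 0.66637,
r · ln(z₂/z₀) = ln(z₁/z₀) ⇒ ln z₀ = (ln z₁ − r·ln z₂)/(1 − r)
ln z₀ = (2.24284 − 0.66637×3.90399) / 0.33363 = -1.0751
z₀ = exp(-1.0751) = 0.3413 m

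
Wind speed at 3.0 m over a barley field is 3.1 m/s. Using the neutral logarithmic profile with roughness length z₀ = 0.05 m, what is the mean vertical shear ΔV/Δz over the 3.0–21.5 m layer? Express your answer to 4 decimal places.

Log law: V₂ = V₁ · ln(z₂/z₀)/ln(z₁/z₀) = 3.1 × 6.0638/4.0943 = 4.5911 m/s
ΔV/Δz = (4.5911 − 3.1)/(21.5 − 3.0) = 1.4911/18.5000 = 0.08060 m/s/m

0.0806 m/s/m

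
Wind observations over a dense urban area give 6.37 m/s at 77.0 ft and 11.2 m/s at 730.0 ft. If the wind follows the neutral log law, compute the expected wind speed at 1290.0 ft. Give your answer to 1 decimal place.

Log law: V ∝ ln(z/z₀). From the pair, with r = V₁/V₂ = 0.56875,
ln z₀ = (ln z₁ − r·ln z₂)/(1 − r) = (4.3438 − 0.56875×6.5930)/0.43125 = 1.3774 → z₀ = 3.965 ft
V₃ = V₁ · ln(z₃/z₀)/ln(z₁/z₀) = 6.37 × 5.7850/2.9664 = 12.4226 m/s

12.4 m/s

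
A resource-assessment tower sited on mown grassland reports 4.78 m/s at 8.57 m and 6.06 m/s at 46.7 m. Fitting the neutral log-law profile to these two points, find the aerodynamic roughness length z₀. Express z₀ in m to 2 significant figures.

z₀ ≈ 0.015 m

Log law: V(z) ∝ ln(z/z₀). With r = V₁/V₂ = 4.78/6.06 = 0.78878,
r · ln(z₂/z₀) = ln(z₁/z₀) ⇒ ln z₀ = (ln z₁ − r·ln z₂)/(1 − r)
ln z₀ = (2.14827 − 0.78878×3.84374) / 0.21122 = -4.1833
z₀ = exp(-4.1833) = 0.01525 m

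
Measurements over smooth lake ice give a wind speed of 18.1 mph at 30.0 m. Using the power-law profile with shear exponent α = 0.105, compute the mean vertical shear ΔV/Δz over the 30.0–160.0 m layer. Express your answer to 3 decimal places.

Power law: V₂ = V₁ · (z₂/z₁)^α = 18.1 × (5.3333)^0.105 = 21.5781 mph
ΔV/Δz = (21.5781 − 18.1)/(160.0 − 30.0) = 3.4781/130.0000 = 0.02675 mph/m

0.027 mph/m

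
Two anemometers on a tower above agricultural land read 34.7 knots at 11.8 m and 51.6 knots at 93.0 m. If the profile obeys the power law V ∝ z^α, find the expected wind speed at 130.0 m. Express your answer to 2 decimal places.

55.03 knots

First find α: α = ln(V₂/V₁)/ln(z₂/z₁) = ln(51.6/34.7)/ln(93.0/11.8) = 0.39678/2.06450 = 0.1922
Extrapolate from 93.0 m to 130.0 m: V₃ = 51.6 × (130.0/93.0)^0.1922 = 51.6 × 1.0665 = 55.0308 knots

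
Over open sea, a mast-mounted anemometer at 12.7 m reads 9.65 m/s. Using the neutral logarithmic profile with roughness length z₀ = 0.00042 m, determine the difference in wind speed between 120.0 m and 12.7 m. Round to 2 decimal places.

2.10 m/s

Log law: V₂ = V₁ · ln(z₂/z₀)/ln(z₁/z₀) = 9.65 × 12.5627/10.3169 = 11.7507 m/s
ΔV = 11.7507 − 9.65 = 2.1007 m/s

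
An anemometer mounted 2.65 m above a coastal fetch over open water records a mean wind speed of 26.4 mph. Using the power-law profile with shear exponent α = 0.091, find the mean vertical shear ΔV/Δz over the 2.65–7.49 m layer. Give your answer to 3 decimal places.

0.541 mph/m

Power law: V₂ = V₁ · (z₂/z₁)^α = 26.4 × (2.8264)^0.091 = 29.0179 mph
ΔV/Δz = (29.0179 − 26.4)/(7.49 − 2.65) = 2.6179/4.8400 = 0.54089 mph/m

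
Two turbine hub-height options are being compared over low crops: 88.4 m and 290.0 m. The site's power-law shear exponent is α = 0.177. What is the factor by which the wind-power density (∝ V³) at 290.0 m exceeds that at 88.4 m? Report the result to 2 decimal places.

Speed ratio: V_B/V_A = (z_B/z_A)^α = (290.0/88.4)^0.177 = (3.2805)^0.177 = 1.23402
Power-density ratio: P_B/P_A = (V_B/V_A)³ = (1.23402)³ = 1.87917

1.88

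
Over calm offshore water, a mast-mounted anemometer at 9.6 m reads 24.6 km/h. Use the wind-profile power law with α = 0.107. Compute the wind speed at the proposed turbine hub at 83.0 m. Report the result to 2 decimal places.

30.99 km/h

Power-law profile: V₂ = V₁ · (z₂/z₁)^α
V₂ = 24.6 × (83.0/9.6)^0.107 = 24.6 × (8.6458)^0.107
    = 24.6 × 1.2596 = 30.9866 km/h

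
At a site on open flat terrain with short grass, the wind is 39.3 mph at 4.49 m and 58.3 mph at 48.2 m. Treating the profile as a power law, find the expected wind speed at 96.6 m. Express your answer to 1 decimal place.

First find α: α = ln(V₂/V₁)/ln(z₂/z₁) = ln(58.3/39.3)/ln(48.2/4.49) = 0.39438/2.37351 = 0.1662
Extrapolate from 48.2 m to 96.6 m: V₃ = 58.3 × (96.6/48.2)^0.1662 = 58.3 × 1.1225 = 65.4390 mph

65.4 mph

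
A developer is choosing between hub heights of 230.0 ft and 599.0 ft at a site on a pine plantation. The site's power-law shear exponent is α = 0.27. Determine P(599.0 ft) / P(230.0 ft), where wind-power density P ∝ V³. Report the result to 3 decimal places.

2.171

Speed ratio: V_B/V_A = (z_B/z_A)^α = (599.0/230.0)^0.27 = (2.6043)^0.27 = 1.29491
Power-density ratio: P_B/P_A = (V_B/V_A)³ = (1.29491)³ = 2.17128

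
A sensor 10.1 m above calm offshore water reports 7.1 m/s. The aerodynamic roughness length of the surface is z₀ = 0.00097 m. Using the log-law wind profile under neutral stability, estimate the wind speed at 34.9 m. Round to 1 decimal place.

8.1 m/s

Log law: V(z) ∝ ln(z/z₀), so V₂/V₁ = ln(z₂/z₀) / ln(z₁/z₀).
ln(34.9/0.00097) = 10.4907, ln(10.1/0.00097) = 9.2507
V₂ = 7.1 × 10.4907/9.2507 = 7.1 × 1.1340 = 8.0517 m/s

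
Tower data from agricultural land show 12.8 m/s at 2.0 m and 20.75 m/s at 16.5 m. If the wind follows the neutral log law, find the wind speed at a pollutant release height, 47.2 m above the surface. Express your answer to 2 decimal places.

Log law: V ∝ ln(z/z₀). From the pair, with r = V₁/V₂ = 0.61687,
ln z₀ = (ln z₁ − r·ln z₂)/(1 − r) = (0.6931 − 0.61687×2.8034)/0.38313 = -2.7044 → z₀ = 0.06691 m
V₃ = V₁ · ln(z₃/z₀)/ln(z₁/z₀) = 12.8 × 6.5588/3.3976 = 24.7097 m/s

24.71 m/s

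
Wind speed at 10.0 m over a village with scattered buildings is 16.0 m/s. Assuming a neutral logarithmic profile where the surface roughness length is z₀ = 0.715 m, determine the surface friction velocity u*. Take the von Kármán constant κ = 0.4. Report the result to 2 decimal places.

Log law: V(z) = (u*/κ) · ln(z/z₀) ⇒ u* = κ · V / ln(z/z₀)
u* = 0.4 × 16.0 / ln(10.0/0.715) = 0.4 × 16.0 / 2.6381
   = 6.4000 / 2.6381 = 2.4260 m/s

u* ≈ 2.43 m/s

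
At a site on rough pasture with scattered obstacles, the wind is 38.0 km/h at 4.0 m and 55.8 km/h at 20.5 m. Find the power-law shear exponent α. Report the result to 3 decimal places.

α ≈ 0.235

Power law: V₂/V₁ = (z₂/z₁)^α ⇒ α = ln(V₂/V₁) / ln(z₂/z₁)
α = ln(55.8/38.0) / ln(20.5/4.0) = ln(1.4684) / ln(5.1250)
  = 0.38419 / 1.63413 = 0.23510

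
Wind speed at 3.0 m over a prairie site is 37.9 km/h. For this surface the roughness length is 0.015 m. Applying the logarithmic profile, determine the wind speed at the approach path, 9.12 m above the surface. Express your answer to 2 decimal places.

45.85 km/h

Log law: V(z) ∝ ln(z/z₀), so V₂/V₁ = ln(z₂/z₀) / ln(z₁/z₀).
ln(9.12/0.015) = 6.4102, ln(3.0/0.015) = 5.2983
V₂ = 37.9 × 6.4102/5.2983 = 37.9 × 1.2099 = 45.8534 km/h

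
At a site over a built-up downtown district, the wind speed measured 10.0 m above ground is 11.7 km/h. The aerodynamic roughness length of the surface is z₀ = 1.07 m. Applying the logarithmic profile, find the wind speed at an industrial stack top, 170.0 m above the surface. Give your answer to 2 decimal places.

26.53 km/h

Log law: V(z) ∝ ln(z/z₀), so V₂/V₁ = ln(z₂/z₀) / ln(z₁/z₀).
ln(170.0/1.07) = 5.0681, ln(10.0/1.07) = 2.2349
V₂ = 11.7 × 5.0681/2.2349 = 11.7 × 2.2677 = 26.5321 km/h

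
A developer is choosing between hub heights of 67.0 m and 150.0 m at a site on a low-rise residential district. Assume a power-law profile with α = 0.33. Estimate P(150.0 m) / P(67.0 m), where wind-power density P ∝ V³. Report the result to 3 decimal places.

Speed ratio: V_B/V_A = (z_B/z_A)^α = (150.0/67.0)^0.33 = (2.2388)^0.33 = 1.30468
Power-density ratio: P_B/P_A = (V_B/V_A)³ = (1.30468)³ = 2.22083

2.221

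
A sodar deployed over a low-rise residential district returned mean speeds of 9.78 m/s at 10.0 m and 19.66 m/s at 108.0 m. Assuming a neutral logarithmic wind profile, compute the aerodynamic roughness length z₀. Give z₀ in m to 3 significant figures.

z₀ ≈ 0.948 m

Log law: V(z) ∝ ln(z/z₀). With r = V₁/V₂ = 9.78/19.66 = 0.49746,
r · ln(z₂/z₀) = ln(z₁/z₀) ⇒ ln z₀ = (ln z₁ − r·ln z₂)/(1 − r)
ln z₀ = (2.30259 − 0.49746×4.68213) / 0.50254 = -0.0529
z₀ = exp(-0.0529) = 0.9485 m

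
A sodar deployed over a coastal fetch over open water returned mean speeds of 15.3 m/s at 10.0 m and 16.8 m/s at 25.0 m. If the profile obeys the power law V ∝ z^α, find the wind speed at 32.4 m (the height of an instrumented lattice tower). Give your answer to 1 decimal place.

First find α: α = ln(V₂/V₁)/ln(z₂/z₁) = ln(16.8/15.3)/ln(25.0/10.0) = 0.09353/0.91629 = 0.1021
Extrapolate from 25.0 m to 32.4 m: V₃ = 16.8 × (32.4/25.0)^0.1021 = 16.8 × 1.0268 = 17.2505 m/s

17.3 m/s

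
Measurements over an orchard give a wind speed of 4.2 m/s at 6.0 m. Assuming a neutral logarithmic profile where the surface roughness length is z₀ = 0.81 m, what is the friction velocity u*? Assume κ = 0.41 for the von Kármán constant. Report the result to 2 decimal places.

Log law: V(z) = (u*/κ) · ln(z/z₀) ⇒ u* = κ · V / ln(z/z₀)
u* = 0.41 × 4.2 / ln(6.0/0.81) = 0.41 × 4.2 / 2.0025
   = 1.7220 / 2.0025 = 0.8599 m/s

u* ≈ 0.86 m/s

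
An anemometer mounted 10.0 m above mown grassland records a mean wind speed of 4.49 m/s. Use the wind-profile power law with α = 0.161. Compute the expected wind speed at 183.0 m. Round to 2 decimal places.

Power-law profile: V₂ = V₁ · (z₂/z₁)^α
V₂ = 4.49 × (183.0/10.0)^0.161 = 4.49 × (18.3000)^0.161
    = 4.49 × 1.5968 = 7.1697 m/s

7.17 m/s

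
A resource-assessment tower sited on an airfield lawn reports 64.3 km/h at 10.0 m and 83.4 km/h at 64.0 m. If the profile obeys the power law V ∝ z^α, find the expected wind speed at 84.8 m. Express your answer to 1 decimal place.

First find α: α = ln(V₂/V₁)/ln(z₂/z₁) = ln(83.4/64.3)/ln(64.0/10.0) = 0.26009/1.85630 = 0.1401
Extrapolate from 64.0 m to 84.8 m: V₃ = 83.4 × (84.8/64.0)^0.1401 = 83.4 × 1.0402 = 86.7541 km/h

86.8 km/h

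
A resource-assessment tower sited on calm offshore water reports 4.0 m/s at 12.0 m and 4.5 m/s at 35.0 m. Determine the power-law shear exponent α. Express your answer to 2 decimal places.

Power law: V₂/V₁ = (z₂/z₁)^α ⇒ α = ln(V₂/V₁) / ln(z₂/z₁)
α = ln(4.5/4.0) / ln(35.0/12.0) = ln(1.1250) / ln(2.9167)
  = 0.11778 / 1.07044 = 0.11003

α ≈ 0.11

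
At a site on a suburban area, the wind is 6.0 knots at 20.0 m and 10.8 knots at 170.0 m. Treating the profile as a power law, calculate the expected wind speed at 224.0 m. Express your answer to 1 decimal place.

First find α: α = ln(V₂/V₁)/ln(z₂/z₁) = ln(10.8/6.0)/ln(170.0/20.0) = 0.58779/2.14007 = 0.2747
Extrapolate from 170.0 m to 224.0 m: V₃ = 10.8 × (224.0/170.0)^0.2747 = 10.8 × 1.0787 = 11.6500 knots

11.7 knots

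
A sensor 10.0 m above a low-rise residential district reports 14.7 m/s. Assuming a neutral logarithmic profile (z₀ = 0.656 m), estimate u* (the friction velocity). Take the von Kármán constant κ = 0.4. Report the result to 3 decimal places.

u* ≈ 2.158 m/s

Log law: V(z) = (u*/κ) · ln(z/z₀) ⇒ u* = κ · V / ln(z/z₀)
u* = 0.4 × 14.7 / ln(10.0/0.656) = 0.4 × 14.7 / 2.7242
   = 5.8800 / 2.7242 = 2.1584 m/s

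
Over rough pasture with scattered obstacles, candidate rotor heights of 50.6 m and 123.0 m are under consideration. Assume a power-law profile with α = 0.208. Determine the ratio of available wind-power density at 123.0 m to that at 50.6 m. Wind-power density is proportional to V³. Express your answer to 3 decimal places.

1.741

Speed ratio: V_B/V_A = (z_B/z_A)^α = (123.0/50.6)^0.208 = (2.4308)^0.208 = 1.20292
Power-density ratio: P_B/P_A = (V_B/V_A)³ = (1.20292)³ = 1.74065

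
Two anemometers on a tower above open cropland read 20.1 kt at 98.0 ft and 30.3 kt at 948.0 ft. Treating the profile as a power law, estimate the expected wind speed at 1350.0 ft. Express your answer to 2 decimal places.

First find α: α = ln(V₂/V₁)/ln(z₂/z₁) = ln(30.3/20.1)/ln(948.0/98.0) = 0.41043/2.26939 = 0.1809
Extrapolate from 948.0 ft to 1350.0 ft: V₃ = 30.3 × (1350.0/948.0)^0.1809 = 30.3 × 1.0660 = 32.3004 kt

32.30 kt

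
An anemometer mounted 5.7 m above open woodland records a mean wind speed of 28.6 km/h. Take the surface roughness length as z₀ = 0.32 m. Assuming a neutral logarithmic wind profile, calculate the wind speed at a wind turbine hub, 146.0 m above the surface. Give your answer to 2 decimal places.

Log law: V(z) ∝ ln(z/z₀), so V₂/V₁ = ln(z₂/z₀) / ln(z₁/z₀).
ln(146.0/0.32) = 6.1230, ln(5.7/0.32) = 2.8799
V₂ = 28.6 × 6.1230/2.8799 = 28.6 × 2.1261 = 60.8073 km/h

60.81 km/h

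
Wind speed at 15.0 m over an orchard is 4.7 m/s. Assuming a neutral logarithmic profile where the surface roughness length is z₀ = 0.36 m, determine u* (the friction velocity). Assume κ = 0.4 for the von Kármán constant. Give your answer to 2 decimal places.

u* ≈ 0.50 m/s

Log law: V(z) = (u*/κ) · ln(z/z₀) ⇒ u* = κ · V / ln(z/z₀)
u* = 0.4 × 4.7 / ln(15.0/0.36) = 0.4 × 4.7 / 3.7297
   = 1.8800 / 3.7297 = 0.5041 m/s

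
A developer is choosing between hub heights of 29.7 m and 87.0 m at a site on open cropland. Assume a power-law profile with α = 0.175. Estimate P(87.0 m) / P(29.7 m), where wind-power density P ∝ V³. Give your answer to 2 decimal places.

Speed ratio: V_B/V_A = (z_B/z_A)^α = (87.0/29.7)^0.175 = (2.9293)^0.175 = 1.20693
Power-density ratio: P_B/P_A = (V_B/V_A)³ = (1.20693)³ = 1.75813

1.76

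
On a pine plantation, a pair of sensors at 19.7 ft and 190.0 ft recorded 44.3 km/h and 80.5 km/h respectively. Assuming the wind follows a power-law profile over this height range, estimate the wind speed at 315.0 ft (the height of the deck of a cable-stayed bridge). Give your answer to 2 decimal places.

91.97 km/h

First find α: α = ln(V₂/V₁)/ln(z₂/z₁) = ln(80.5/44.3)/ln(190.0/19.7) = 0.59727/2.26641 = 0.2635
Extrapolate from 190.0 ft to 315.0 ft: V₃ = 80.5 × (315.0/190.0)^0.2635 = 80.5 × 1.1425 = 91.9722 km/h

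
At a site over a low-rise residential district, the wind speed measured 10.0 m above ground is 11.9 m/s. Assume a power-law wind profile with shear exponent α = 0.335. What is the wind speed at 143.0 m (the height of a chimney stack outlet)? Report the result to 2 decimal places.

Power-law profile: V₂ = V₁ · (z₂/z₁)^α
V₂ = 11.9 × (143.0/10.0)^0.335 = 11.9 × (14.3000)^0.335
    = 11.9 × 2.4380 = 29.0125 m/s

29.01 m/s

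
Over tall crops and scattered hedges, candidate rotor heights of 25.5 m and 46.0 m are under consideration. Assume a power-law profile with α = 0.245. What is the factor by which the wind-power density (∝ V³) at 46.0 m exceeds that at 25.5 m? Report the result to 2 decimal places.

1.54

Speed ratio: V_B/V_A = (z_B/z_A)^α = (46.0/25.5)^0.245 = (1.8039)^0.245 = 1.15551
Power-density ratio: P_B/P_A = (V_B/V_A)³ = (1.15551)³ = 1.54284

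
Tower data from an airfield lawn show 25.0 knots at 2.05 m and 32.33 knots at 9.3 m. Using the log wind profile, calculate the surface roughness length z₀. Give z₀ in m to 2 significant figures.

z₀ ≈ 0.012 m

Log law: V(z) ∝ ln(z/z₀). With r = V₁/V₂ = 25.0/32.33 = 0.77328,
r · ln(z₂/z₀) = ln(z₁/z₀) ⇒ ln z₀ = (ln z₁ − r·ln z₂)/(1 − r)
ln z₀ = (0.71784 − 0.77328×2.23001) / 0.22672 = -4.4396
z₀ = exp(-4.4396) = 0.01180 m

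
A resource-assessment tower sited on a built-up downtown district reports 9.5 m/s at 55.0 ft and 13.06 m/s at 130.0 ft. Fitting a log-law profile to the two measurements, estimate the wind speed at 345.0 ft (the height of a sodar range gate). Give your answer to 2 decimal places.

17.10 m/s

Log law: V ∝ ln(z/z₀). From the pair, with r = V₁/V₂ = 0.72741,
ln z₀ = (ln z₁ − r·ln z₂)/(1 − r) = (4.0073 − 0.72741×4.8675)/0.27259 = 1.7119 → z₀ = 5.539 ft
V₃ = V₁ · ln(z₃/z₀)/ln(z₁/z₀) = 9.5 × 4.1317/2.2955 = 17.0993 m/s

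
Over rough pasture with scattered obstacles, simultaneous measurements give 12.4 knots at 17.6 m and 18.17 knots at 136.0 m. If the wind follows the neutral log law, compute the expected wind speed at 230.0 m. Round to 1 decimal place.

19.7 knots

Log law: V ∝ ln(z/z₀). From the pair, with r = V₁/V₂ = 0.68244,
ln z₀ = (ln z₁ − r·ln z₂)/(1 − r) = (2.8679 − 0.68244×4.9127)/0.31756 = -1.5264 → z₀ = 0.2173 m
V₃ = V₁ · ln(z₃/z₀)/ln(z₁/z₀) = 12.4 × 6.9645/4.3943 = 19.6527 knots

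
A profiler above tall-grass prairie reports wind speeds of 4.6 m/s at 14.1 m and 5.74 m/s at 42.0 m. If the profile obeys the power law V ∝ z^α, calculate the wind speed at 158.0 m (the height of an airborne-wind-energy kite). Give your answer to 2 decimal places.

First find α: α = ln(V₂/V₁)/ln(z₂/z₁) = ln(5.74/4.6)/ln(42.0/14.1) = 0.22140/1.09149 = 0.2028
Extrapolate from 42.0 m to 158.0 m: V₃ = 5.74 × (158.0/42.0)^0.2028 = 5.74 × 1.3083 = 7.5098 m/s

7.51 m/s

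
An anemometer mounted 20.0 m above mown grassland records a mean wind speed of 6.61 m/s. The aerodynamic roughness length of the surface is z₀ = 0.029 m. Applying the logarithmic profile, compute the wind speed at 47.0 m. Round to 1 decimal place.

Log law: V(z) ∝ ln(z/z₀), so V₂/V₁ = ln(z₂/z₀) / ln(z₁/z₀).
ln(47.0/0.029) = 7.3906, ln(20.0/0.029) = 6.5362
V₂ = 6.61 × 7.3906/6.5362 = 6.61 × 1.1307 = 7.4741 m/s

7.5 m/s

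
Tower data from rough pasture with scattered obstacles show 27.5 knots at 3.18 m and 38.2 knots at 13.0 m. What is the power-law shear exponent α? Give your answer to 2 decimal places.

α ≈ 0.23

Power law: V₂/V₁ = (z₂/z₁)^α ⇒ α = ln(V₂/V₁) / ln(z₂/z₁)
α = ln(38.2/27.5) / ln(13.0/3.18) = ln(1.3891) / ln(4.0881)
  = 0.32865 / 1.40807 = 0.23340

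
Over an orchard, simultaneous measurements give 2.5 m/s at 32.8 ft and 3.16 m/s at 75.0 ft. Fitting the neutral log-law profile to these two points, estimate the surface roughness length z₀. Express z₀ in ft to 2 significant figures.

z₀ ≈ 1.4 ft

Log law: V(z) ∝ ln(z/z₀). With r = V₁/V₂ = 2.5/3.16 = 0.79114,
r · ln(z₂/z₀) = ln(z₁/z₀) ⇒ ln z₀ = (ln z₁ − r·ln z₂)/(1 − r)
ln z₀ = (3.49043 − 0.79114×4.31749) / 0.20886 = 0.3576
z₀ = exp(0.3576) = 1.430 ft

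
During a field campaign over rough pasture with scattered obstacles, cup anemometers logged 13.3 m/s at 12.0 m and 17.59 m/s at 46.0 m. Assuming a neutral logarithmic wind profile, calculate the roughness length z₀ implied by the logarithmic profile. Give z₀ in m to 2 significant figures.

z₀ ≈ 0.19 m

Log law: V(z) ∝ ln(z/z₀). With r = V₁/V₂ = 13.3/17.59 = 0.75611,
r · ln(z₂/z₀) = ln(z₁/z₀) ⇒ ln z₀ = (ln z₁ − r·ln z₂)/(1 − r)
ln z₀ = (2.48491 − 0.75611×3.82864) / 0.24389 = -1.6810
z₀ = exp(-1.6810) = 0.1862 m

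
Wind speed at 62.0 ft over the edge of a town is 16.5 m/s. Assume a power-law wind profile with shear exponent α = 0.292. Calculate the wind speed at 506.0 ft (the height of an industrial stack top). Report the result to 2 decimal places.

30.46 m/s

Power-law profile: V₂ = V₁ · (z₂/z₁)^α
V₂ = 16.5 × (506.0/62.0)^0.292 = 16.5 × (8.1613)^0.292
    = 16.5 × 1.8460 = 30.4591 m/s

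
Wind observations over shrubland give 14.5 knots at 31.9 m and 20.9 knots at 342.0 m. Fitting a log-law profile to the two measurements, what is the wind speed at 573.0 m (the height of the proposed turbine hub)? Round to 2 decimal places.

22.29 knots

Log law: V ∝ ln(z/z₀). From the pair, with r = V₁/V₂ = 0.69378,
ln z₀ = (ln z₁ − r·ln z₂)/(1 − r) = (3.4626 − 0.69378×5.8348)/0.30622 = -1.9119 → z₀ = 0.1478 m
V₃ = V₁ · ln(z₃/z₀)/ln(z₁/z₀) = 14.5 × 8.2628/5.3745 = 22.2923 knots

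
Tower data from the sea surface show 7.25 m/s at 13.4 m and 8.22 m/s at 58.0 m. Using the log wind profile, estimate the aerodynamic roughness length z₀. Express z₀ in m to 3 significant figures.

z₀ ≈ 0.000235 m

Log law: V(z) ∝ ln(z/z₀). With r = V₁/V₂ = 7.25/8.22 = 0.88200,
r · ln(z₂/z₀) = ln(z₁/z₀) ⇒ ln z₀ = (ln z₁ − r·ln z₂)/(1 − r)
ln z₀ = (2.59525 − 0.88200×4.06044) / 0.11800 = -8.3559
z₀ = exp(-8.3559) = 0.0002350 m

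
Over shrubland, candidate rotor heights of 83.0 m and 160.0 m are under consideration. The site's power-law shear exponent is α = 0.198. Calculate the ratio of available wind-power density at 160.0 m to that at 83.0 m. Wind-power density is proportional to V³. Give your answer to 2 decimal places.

1.48

Speed ratio: V_B/V_A = (z_B/z_A)^α = (160.0/83.0)^0.198 = (1.9277)^0.198 = 1.13878
Power-density ratio: P_B/P_A = (V_B/V_A)³ = (1.13878)³ = 1.47678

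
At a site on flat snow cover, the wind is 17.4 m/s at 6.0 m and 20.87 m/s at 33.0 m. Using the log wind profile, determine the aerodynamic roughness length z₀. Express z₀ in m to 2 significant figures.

Log law: V(z) ∝ ln(z/z₀). With r = V₁/V₂ = 17.4/20.87 = 0.83373,
r · ln(z₂/z₀) = ln(z₁/z₀) ⇒ ln z₀ = (ln z₁ − r·ln z₂)/(1 − r)
ln z₀ = (1.79176 − 0.83373×3.49651) / 0.16627 = -6.7565
z₀ = exp(-6.7565) = 0.001163 m

z₀ ≈ 0.0012 m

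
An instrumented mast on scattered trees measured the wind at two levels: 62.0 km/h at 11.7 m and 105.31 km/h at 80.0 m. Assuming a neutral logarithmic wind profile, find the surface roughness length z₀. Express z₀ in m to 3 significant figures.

Log law: V(z) ∝ ln(z/z₀). With r = V₁/V₂ = 62.0/105.31 = 0.58874,
r · ln(z₂/z₀) = ln(z₁/z₀) ⇒ ln z₀ = (ln z₁ − r·ln z₂)/(1 − r)
ln z₀ = (2.45959 − 0.58874×4.38203) / 0.41126 = -0.2925
z₀ = exp(-0.2925) = 0.7464 m

z₀ ≈ 0.746 m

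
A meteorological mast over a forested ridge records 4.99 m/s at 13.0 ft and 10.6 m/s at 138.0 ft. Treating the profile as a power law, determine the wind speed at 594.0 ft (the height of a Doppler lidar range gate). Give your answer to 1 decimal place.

First find α: α = ln(V₂/V₁)/ln(z₂/z₁) = ln(10.6/4.99)/ln(138.0/13.0) = 0.75342/2.36230 = 0.3189
Extrapolate from 138.0 ft to 594.0 ft: V₃ = 10.6 × (594.0/138.0)^0.3189 = 10.6 × 1.5928 = 16.8842 m/s

16.9 m/s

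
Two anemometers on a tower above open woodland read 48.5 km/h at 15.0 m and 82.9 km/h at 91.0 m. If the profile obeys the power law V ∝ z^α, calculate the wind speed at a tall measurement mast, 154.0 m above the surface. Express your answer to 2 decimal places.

96.94 km/h

First find α: α = ln(V₂/V₁)/ln(z₂/z₁) = ln(82.9/48.5)/ln(91.0/15.0) = 0.53607/1.80281 = 0.2974
Extrapolate from 91.0 m to 154.0 m: V₃ = 82.9 × (154.0/91.0)^0.2974 = 82.9 × 1.1693 = 96.9379 km/h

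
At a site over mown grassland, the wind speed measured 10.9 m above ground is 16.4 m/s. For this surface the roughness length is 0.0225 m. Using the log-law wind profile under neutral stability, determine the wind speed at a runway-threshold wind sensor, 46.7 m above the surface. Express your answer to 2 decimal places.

20.26 m/s

Log law: V(z) ∝ ln(z/z₀), so V₂/V₁ = ln(z₂/z₀) / ln(z₁/z₀).
ln(46.7/0.0225) = 7.6380, ln(10.9/0.0225) = 6.1830
V₂ = 16.4 × 7.6380/6.1830 = 16.4 × 1.2353 = 20.2592 m/s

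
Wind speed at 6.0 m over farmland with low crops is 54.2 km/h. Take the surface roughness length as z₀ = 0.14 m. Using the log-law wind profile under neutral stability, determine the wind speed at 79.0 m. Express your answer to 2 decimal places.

Log law: V(z) ∝ ln(z/z₀), so V₂/V₁ = ln(z₂/z₀) / ln(z₁/z₀).
ln(79.0/0.14) = 6.3356, ln(6.0/0.14) = 3.7579
V₂ = 54.2 × 6.3356/3.7579 = 54.2 × 1.6859 = 91.3781 km/h

91.38 km/h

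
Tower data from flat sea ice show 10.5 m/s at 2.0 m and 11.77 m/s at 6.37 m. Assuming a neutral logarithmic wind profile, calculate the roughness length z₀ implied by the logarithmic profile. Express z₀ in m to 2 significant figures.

z₀ ≈ 0.00014 m

Log law: V(z) ∝ ln(z/z₀). With r = V₁/V₂ = 10.5/11.77 = 0.89210,
r · ln(z₂/z₀) = ln(z₁/z₀) ⇒ ln z₀ = (ln z₁ − r·ln z₂)/(1 − r)
ln z₀ = (0.69315 − 0.89210×1.85160) / 0.10790 = -8.8846
z₀ = exp(-8.8846) = 0.0001385 m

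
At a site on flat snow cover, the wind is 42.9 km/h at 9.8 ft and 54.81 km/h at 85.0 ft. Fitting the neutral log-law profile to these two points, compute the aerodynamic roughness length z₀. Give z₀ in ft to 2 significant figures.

Log law: V(z) ∝ ln(z/z₀). With r = V₁/V₂ = 42.9/54.81 = 0.78270,
r · ln(z₂/z₀) = ln(z₁/z₀) ⇒ ln z₀ = (ln z₁ − r·ln z₂)/(1 − r)
ln z₀ = (2.28238 − 0.78270×4.44265) / 0.21730 = -5.4989
z₀ = exp(-5.4989) = 0.004091 ft

z₀ ≈ 0.0041 ft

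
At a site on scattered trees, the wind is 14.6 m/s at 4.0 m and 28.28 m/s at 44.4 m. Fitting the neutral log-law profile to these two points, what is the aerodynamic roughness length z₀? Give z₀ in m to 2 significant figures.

z₀ ≈ 0.31 m

Log law: V(z) ∝ ln(z/z₀). With r = V₁/V₂ = 14.6/28.28 = 0.51627,
r · ln(z₂/z₀) = ln(z₁/z₀) ⇒ ln z₀ = (ln z₁ − r·ln z₂)/(1 − r)
ln z₀ = (1.38629 − 0.51627×3.79324) / 0.48373 = -1.1825
z₀ = exp(-1.1825) = 0.3065 m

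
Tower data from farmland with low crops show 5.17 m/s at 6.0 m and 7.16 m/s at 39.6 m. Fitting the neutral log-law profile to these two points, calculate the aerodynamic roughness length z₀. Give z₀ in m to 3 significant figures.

Log law: V(z) ∝ ln(z/z₀). With r = V₁/V₂ = 5.17/7.16 = 0.72207,
r · ln(z₂/z₀) = ln(z₁/z₀) ⇒ ln z₀ = (ln z₁ − r·ln z₂)/(1 − r)
ln z₀ = (1.79176 − 0.72207×3.67883) / 0.27793 = -3.1108
z₀ = exp(-3.1108) = 0.04456 m

z₀ ≈ 0.0446 m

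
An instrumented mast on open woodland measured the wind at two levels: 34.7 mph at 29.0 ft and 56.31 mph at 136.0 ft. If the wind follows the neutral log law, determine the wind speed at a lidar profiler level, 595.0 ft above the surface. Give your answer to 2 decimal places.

Log law: V ∝ ln(z/z₀). From the pair, with r = V₁/V₂ = 0.61623,
ln z₀ = (ln z₁ − r·ln z₂)/(1 − r) = (3.3673 − 0.61623×4.9127)/0.38377 = 0.8859 → z₀ = 2.425 ft
V₃ = V₁ · ln(z₃/z₀)/ln(z₁/z₀) = 34.7 × 5.5027/2.4814 = 76.9488 mph

76.95 mph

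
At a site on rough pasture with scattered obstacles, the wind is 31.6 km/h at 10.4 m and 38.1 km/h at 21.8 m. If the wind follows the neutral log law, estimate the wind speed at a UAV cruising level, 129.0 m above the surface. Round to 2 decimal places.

53.71 km/h

Log law: V ∝ ln(z/z₀). From the pair, with r = V₁/V₂ = 0.82940,
ln z₀ = (ln z₁ − r·ln z₂)/(1 − r) = (2.3418 − 0.82940×3.0819)/0.17060 = -1.2562 → z₀ = 0.2847 m
V₃ = V₁ · ln(z₃/z₀)/ln(z₁/z₀) = 31.6 × 6.1161/3.5980 = 53.7145 km/h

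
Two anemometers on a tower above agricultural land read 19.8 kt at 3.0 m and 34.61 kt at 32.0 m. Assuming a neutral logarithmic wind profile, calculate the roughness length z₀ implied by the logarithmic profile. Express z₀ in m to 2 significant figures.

Log law: V(z) ∝ ln(z/z₀). With r = V₁/V₂ = 19.8/34.61 = 0.57209,
r · ln(z₂/z₀) = ln(z₁/z₀) ⇒ ln z₀ = (ln z₁ − r·ln z₂)/(1 − r)
ln z₀ = (1.09861 − 0.57209×3.46574) / 0.42791 = -2.0661
z₀ = exp(-2.0661) = 0.1267 m

z₀ ≈ 0.13 m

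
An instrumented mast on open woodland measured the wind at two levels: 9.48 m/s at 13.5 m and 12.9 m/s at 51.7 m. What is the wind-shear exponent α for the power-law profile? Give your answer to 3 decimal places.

α ≈ 0.229

Power law: V₂/V₁ = (z₂/z₁)^α ⇒ α = ln(V₂/V₁) / ln(z₂/z₁)
α = ln(12.9/9.48) / ln(51.7/13.5) = ln(1.3608) / ln(3.8296)
  = 0.30804 / 1.34277 = 0.22941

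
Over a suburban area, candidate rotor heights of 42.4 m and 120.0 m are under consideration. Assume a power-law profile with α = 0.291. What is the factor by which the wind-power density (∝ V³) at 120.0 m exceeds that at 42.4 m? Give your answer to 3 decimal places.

2.480

Speed ratio: V_B/V_A = (z_B/z_A)^α = (120.0/42.4)^0.291 = (2.8302)^0.291 = 1.35356
Power-density ratio: P_B/P_A = (V_B/V_A)³ = (1.35356)³ = 2.47990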